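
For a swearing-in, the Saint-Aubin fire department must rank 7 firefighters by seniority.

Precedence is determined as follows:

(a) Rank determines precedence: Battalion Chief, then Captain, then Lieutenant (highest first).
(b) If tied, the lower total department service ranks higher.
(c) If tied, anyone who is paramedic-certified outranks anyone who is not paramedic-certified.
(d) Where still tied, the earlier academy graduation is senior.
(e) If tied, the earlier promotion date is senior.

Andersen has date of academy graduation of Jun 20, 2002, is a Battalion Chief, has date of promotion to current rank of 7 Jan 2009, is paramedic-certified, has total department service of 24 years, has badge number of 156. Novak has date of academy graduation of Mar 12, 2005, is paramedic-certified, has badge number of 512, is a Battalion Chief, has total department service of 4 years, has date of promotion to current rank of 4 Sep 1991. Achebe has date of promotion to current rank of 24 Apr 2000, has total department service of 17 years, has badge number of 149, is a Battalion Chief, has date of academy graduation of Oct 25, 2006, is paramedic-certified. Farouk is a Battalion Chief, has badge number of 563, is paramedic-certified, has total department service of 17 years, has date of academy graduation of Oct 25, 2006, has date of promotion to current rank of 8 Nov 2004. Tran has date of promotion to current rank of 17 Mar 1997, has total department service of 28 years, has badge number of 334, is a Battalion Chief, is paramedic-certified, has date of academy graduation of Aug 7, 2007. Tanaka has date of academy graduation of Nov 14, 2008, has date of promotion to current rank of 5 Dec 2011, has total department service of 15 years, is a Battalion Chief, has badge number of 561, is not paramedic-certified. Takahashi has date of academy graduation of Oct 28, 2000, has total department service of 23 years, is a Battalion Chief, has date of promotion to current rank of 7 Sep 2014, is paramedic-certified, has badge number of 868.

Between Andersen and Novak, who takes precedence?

Novak

By rank: Novak, Tanaka, Achebe, Farouk, Takahashi, Andersen and Tran (Battalion Chief).
Among Novak, Tanaka, Achebe, Farouk, Takahashi, Andersen and Tran, by total department service (lower first): Novak (4 years) before Tanaka (15 years) before Achebe and Farouk (17 years) before Takahashi (23 years) before Andersen (24 years) before Tran (28 years).
Achebe and Farouk are each paramedic-certified, so the next rule applies.
Achebe and Farouk both have date of academy graduation Oct 25, 2006, so the next rule applies.
Among Achebe and Farouk, by date of promotion to current rank (earlier first): Achebe (24 Apr 2000) before Farouk (8 Nov 2004).
So Novak takes precedence.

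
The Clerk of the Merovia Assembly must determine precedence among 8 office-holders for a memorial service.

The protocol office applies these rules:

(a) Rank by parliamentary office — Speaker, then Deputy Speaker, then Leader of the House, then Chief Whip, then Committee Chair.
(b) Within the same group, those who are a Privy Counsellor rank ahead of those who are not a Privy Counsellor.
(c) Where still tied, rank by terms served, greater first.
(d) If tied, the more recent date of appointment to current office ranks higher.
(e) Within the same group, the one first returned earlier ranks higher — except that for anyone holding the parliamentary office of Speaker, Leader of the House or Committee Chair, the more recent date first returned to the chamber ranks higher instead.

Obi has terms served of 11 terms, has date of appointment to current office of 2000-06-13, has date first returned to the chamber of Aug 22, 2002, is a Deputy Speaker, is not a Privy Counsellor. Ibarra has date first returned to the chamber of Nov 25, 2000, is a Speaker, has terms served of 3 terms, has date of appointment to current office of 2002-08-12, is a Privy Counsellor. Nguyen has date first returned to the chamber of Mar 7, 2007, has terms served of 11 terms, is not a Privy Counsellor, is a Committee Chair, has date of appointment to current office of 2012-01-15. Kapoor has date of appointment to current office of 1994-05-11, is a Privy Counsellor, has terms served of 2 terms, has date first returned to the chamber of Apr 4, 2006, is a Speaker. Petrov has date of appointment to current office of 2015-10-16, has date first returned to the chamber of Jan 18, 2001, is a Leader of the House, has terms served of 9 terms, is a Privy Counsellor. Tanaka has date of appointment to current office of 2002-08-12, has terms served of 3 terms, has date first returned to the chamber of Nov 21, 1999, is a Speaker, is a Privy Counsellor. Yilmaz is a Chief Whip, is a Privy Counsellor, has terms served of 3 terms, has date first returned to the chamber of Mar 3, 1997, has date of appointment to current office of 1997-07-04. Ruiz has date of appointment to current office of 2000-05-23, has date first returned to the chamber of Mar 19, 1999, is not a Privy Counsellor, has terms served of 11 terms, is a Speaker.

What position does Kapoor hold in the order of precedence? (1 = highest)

3

By parliamentary office: Ibarra, Tanaka, Kapoor and Ruiz (Speaker); then Obi (Deputy Speaker); then Petrov (Leader of the House); then Yilmaz (Chief Whip); then Nguyen (Committee Chair).
Among Ibarra, Tanaka, Kapoor and Ruiz, a Privy Counsellor before not a Privy Counsellor: Ibarra, Tanaka and Kapoor (a Privy Counsellor) before Ruiz (not a Privy Counsellor).
Among Ibarra, Tanaka and Kapoor, by terms served (higher first): Ibarra and Tanaka (3 terms) before Kapoor (2 terms).
Ibarra and Tanaka both have date of appointment to current office 2002-08-12, so the next rule applies.
Among Ibarra and Tanaka, by date first returned to the chamber (later first) (reversed rule for this group): Ibarra (Nov 25, 2000) before Tanaka (Nov 21, 1999).
Order: Ibarra, Tanaka, Kapoor, Ruiz, Obi, Petrov, Yilmaz, Nguyen. So position 3.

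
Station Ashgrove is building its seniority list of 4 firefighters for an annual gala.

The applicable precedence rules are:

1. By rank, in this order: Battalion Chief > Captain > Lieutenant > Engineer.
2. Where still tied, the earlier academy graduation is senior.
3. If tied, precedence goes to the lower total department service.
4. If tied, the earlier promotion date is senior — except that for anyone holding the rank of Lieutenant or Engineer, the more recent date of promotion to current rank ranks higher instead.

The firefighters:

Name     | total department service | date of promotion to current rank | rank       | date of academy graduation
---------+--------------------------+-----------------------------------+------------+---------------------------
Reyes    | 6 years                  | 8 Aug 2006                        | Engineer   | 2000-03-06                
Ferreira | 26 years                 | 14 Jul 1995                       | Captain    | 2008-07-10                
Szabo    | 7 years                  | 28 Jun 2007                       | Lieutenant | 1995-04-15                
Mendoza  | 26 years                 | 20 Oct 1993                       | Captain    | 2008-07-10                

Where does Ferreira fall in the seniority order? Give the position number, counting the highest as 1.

2

By rank: Mendoza and Ferreira (Captain); then Szabo (Lieutenant); then Reyes (Engineer).
Mendoza and Ferreira both have date of academy graduation 2008-07-10, so the next rule applies.
Mendoza and Ferreira both have total department service 26 years, so the next rule applies.
Among Mendoza and Ferreira, by date of promotion to current rank (earlier first): Mendoza (20 Oct 1993) before Ferreira (14 Jul 1995).
Order: Mendoza, Ferreira, Szabo, Reyes. So position 2.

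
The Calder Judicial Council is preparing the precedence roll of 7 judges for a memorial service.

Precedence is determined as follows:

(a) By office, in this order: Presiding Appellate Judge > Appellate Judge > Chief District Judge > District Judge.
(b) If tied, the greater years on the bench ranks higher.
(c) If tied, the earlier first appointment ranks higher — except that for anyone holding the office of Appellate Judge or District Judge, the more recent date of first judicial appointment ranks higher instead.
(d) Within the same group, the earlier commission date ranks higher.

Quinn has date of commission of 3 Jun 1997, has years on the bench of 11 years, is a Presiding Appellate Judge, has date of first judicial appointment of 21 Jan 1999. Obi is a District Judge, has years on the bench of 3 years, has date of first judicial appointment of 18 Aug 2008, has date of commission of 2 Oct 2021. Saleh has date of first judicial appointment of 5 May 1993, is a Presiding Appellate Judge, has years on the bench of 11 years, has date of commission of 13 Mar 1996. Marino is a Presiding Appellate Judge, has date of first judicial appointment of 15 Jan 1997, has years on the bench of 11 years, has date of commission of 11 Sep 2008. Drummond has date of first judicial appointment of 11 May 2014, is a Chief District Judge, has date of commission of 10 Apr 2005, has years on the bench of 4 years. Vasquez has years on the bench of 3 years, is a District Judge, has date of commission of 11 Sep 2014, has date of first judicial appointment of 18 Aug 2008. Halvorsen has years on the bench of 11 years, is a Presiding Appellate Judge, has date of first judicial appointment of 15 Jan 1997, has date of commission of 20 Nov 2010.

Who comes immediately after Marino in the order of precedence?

By office: Saleh, Marino, Halvorsen and Quinn (Presiding Appellate Judge); then Drummond (Chief District Judge); then Vasquez and Obi (District Judge).
Saleh, Marino, Halvorsen and Quinn all have years on the bench 11 years, so the next rule applies.
Among Saleh, Marino, Halvorsen and Quinn, by date of first judicial appointment (earlier first): Saleh (5 May 1993) before Marino and Halvorsen (15 Jan 1997) before Quinn (21 Jan 1999).
Among Marino and Halvorsen, by date of commission (earlier first): Marino (11 Sep 2008) before Halvorsen (20 Nov 2010).
Vasquez and Obi both have years on the bench 3 years, so the next rule applies.
Vasquez and Obi both have date of first judicial appointment 18 Aug 2008, so the next rule applies.
Among Vasquez and Obi, by date of commission (earlier first): Vasquez (11 Sep 2014) before Obi (2 Oct 2021).
Order: Saleh, Marino, Halvorsen, Quinn, Drummond, Vasquez, Obi.

Halvorsen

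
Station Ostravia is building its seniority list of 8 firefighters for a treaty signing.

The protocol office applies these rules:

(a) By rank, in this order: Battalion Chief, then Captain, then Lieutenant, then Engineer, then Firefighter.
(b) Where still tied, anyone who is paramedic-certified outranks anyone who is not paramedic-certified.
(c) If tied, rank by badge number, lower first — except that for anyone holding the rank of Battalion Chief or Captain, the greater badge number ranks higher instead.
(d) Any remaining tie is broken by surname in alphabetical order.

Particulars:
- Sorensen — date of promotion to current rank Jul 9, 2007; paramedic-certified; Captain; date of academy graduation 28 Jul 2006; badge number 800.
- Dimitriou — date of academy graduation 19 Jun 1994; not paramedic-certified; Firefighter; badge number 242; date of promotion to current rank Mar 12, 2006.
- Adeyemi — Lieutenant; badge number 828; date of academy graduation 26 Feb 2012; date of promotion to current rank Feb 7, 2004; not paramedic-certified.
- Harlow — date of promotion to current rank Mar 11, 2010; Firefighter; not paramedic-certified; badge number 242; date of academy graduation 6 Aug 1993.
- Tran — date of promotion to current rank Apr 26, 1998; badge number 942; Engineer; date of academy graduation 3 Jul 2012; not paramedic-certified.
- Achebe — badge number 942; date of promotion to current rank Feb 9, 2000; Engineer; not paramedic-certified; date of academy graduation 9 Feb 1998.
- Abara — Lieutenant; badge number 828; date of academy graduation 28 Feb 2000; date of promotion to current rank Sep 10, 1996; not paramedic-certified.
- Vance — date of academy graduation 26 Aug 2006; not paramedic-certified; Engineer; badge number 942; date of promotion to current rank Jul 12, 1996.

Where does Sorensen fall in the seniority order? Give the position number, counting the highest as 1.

1

By rank: Sorensen (Captain); then Abara and Adeyemi (Lieutenant); then Achebe, Tran and Vance (Engineer); then Dimitriou and Harlow (Firefighter).
Abara and Adeyemi are each not paramedic-certified, so the next rule applies.
Abara and Adeyemi both have badge number 828, so the next rule applies.
Among Abara and Adeyemi, alphabetically by surname: Abara before Adeyemi.
Achebe, Tran and Vance are each not paramedic-certified, so the next rule applies.
Achebe, Tran and Vance all have badge number 942, so the next rule applies.
Among Achebe, Tran and Vance, alphabetically by surname: Achebe before Tran before Vance.
Dimitriou and Harlow are each not paramedic-certified, so the next rule applies.
Dimitriou and Harlow both have badge number 242, so the next rule applies.
Among Dimitriou and Harlow, alphabetically by surname: Dimitriou before Harlow.
Order: Sorensen, Abara, Adeyemi, Achebe, Tran, Vance, Dimitriou, Harlow. So position 1.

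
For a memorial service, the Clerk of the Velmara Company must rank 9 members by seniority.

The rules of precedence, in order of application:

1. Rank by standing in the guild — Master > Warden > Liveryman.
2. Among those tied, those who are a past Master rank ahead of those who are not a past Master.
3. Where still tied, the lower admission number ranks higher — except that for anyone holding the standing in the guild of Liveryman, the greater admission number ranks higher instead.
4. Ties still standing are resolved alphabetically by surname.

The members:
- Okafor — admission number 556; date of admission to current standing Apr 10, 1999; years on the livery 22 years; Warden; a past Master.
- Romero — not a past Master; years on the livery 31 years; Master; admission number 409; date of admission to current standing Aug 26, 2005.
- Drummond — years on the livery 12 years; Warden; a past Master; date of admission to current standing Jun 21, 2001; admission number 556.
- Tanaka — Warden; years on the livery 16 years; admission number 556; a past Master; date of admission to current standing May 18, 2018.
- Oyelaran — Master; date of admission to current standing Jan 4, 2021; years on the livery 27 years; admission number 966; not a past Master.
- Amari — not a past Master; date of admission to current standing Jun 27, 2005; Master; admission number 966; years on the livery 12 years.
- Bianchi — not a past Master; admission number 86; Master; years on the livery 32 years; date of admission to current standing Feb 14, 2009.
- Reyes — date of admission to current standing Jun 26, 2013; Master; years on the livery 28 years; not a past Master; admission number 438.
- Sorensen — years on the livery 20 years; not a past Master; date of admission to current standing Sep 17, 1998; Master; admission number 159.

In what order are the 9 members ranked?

By standing in the guild: Bianchi, Sorensen, Romero, Reyes, Amari and Oyelaran (Master); then Drummond, Okafor and Tanaka (Warden).
Bianchi, Sorensen, Romero, Reyes, Amari and Oyelaran are each not a past Master, so the next rule applies.
Among Bianchi, Sorensen, Romero, Reyes, Amari and Oyelaran, by admission number (lower first): Bianchi (86) before Sorensen (159) before Romero (409) before Reyes (438) before Amari and Oyelaran (966).
Among Amari and Oyelaran, alphabetically by surname: Amari before Oyelaran.
Drummond, Okafor and Tanaka are each a past Master, so the next rule applies.
Drummond, Okafor and Tanaka all have admission number 556, so the next rule applies.
Among Drummond, Okafor and Tanaka, alphabetically by surname: Drummond before Okafor before Tanaka.
Full order: Bianchi, Sorensen, Romero, Reyes, Amari, Oyelaran, Drummond, Okafor, Tanaka.

Bianchi, Sorensen, Romero, Reyes, Amari, Oyelaran, Drummond, Okafor, Tanaka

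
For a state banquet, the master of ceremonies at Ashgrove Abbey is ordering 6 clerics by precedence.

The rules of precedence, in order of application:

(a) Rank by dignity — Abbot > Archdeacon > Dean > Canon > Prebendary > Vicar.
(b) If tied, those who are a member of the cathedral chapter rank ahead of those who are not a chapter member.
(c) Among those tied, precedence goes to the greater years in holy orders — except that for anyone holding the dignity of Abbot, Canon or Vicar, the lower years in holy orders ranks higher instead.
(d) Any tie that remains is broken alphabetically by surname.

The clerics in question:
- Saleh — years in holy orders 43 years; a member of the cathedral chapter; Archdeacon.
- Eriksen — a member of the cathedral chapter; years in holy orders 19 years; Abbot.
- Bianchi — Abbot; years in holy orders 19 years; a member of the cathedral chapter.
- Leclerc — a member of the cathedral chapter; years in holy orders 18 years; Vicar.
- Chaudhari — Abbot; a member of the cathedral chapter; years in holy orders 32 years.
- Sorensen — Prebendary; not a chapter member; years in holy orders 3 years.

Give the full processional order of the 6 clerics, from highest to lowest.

By dignity: Bianchi, Eriksen and Chaudhari (Abbot); then Saleh (Archdeacon); then Sorensen (Prebendary); then Leclerc (Vicar).
Bianchi, Eriksen and Chaudhari are each a member of the cathedral chapter, so the next rule applies.
Among Bianchi, Eriksen and Chaudhari, by years in holy orders (lower first) (reversed rule for this group): Bianchi and Eriksen (19 years) before Chaudhari (32 years).
Among Bianchi and Eriksen, alphabetically by surname: Bianchi before Eriksen.
Full order: Bianchi, Eriksen, Chaudhari, Saleh, Sorensen, Leclerc.

Bianchi, Eriksen, Chaudhari, Saleh, Sorensen, Leclerc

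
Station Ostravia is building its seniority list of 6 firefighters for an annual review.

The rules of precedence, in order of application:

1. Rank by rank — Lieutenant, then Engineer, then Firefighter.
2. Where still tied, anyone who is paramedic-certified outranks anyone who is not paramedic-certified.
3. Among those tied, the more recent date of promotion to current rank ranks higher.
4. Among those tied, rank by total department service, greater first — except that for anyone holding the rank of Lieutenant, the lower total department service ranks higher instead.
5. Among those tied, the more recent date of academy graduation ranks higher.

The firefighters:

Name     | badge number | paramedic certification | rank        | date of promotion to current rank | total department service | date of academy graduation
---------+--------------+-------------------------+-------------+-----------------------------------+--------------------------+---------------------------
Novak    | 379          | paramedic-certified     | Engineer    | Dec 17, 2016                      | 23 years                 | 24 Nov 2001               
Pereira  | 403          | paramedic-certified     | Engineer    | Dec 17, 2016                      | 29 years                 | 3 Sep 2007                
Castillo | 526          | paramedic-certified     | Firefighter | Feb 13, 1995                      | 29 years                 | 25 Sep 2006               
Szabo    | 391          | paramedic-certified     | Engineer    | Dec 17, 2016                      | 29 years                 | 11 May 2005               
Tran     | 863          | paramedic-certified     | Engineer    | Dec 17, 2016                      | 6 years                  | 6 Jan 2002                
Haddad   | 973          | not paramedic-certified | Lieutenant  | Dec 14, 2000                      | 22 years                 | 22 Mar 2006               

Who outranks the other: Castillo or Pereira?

By rank: Haddad (Lieutenant); then Pereira, Szabo, Novak and Tran (Engineer); then Castillo (Firefighter).
Pereira, Szabo, Novak and Tran are each paramedic-certified, so the next rule applies.
Pereira, Szabo, Novak and Tran all have date of promotion to current rank Dec 17, 2016, so the next rule applies.
Among Pereira, Szabo, Novak and Tran, by total department service (higher first): Pereira and Szabo (29 years) before Novak (23 years) before Tran (6 years).
Among Pereira and Szabo, by date of academy graduation (later first): Pereira (3 Sep 2007) before Szabo (11 May 2005).
So Pereira takes precedence.

Pereira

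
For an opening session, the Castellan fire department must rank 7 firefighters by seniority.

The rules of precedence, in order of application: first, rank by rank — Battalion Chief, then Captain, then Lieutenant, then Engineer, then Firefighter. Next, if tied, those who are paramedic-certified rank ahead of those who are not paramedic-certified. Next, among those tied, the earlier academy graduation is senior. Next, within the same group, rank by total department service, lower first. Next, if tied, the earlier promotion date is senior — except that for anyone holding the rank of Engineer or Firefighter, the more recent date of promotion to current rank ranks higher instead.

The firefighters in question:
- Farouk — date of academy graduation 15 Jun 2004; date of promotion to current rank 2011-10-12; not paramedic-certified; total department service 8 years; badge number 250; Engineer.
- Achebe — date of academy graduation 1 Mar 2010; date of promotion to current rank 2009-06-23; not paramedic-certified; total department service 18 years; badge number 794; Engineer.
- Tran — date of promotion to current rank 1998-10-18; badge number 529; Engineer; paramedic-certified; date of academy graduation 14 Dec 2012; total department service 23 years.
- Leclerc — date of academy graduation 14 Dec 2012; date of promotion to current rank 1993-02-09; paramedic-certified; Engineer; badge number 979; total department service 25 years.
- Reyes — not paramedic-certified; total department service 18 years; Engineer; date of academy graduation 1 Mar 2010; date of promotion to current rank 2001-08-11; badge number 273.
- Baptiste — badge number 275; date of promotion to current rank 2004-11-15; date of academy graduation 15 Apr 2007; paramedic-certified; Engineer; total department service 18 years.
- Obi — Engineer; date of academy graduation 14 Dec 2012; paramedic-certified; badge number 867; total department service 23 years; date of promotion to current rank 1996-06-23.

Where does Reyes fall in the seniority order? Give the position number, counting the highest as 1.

By rank: Baptiste, Tran, Obi, Leclerc, Farouk, Achebe and Reyes (Engineer).
Among Baptiste, Tran, Obi, Leclerc, Farouk, Achebe and Reyes, paramedic-certified before not paramedic-certified: Baptiste, Tran, Obi and Leclerc (paramedic-certified) before Farouk, Achebe and Reyes (not paramedic-certified).
Among Baptiste, Tran, Obi and Leclerc, by date of academy graduation (earlier first): Baptiste (15 Apr 2007) before Tran, Obi and Leclerc (14 Dec 2012).
Among Tran, Obi and Leclerc, by total department service (lower first): Tran and Obi (23 years) before Leclerc (25 years).
Among Tran and Obi, by date of promotion to current rank (later first) (reversed rule for this group): Tran (1998-10-18) before Obi (1996-06-23).
Among Farouk, Achebe and Reyes, by date of academy graduation (earlier first): Farouk (15 Jun 2004) before Achebe and Reyes (1 Mar 2010).
Achebe and Reyes both have total department service 18 years, so the next rule applies.
Among Achebe and Reyes, by date of promotion to current rank (later first) (reversed rule for this group): Achebe (2009-06-23) before Reyes (2001-08-11).
Order: Baptiste, Tran, Obi, Leclerc, Farouk, Achebe, Reyes. So position 7.

7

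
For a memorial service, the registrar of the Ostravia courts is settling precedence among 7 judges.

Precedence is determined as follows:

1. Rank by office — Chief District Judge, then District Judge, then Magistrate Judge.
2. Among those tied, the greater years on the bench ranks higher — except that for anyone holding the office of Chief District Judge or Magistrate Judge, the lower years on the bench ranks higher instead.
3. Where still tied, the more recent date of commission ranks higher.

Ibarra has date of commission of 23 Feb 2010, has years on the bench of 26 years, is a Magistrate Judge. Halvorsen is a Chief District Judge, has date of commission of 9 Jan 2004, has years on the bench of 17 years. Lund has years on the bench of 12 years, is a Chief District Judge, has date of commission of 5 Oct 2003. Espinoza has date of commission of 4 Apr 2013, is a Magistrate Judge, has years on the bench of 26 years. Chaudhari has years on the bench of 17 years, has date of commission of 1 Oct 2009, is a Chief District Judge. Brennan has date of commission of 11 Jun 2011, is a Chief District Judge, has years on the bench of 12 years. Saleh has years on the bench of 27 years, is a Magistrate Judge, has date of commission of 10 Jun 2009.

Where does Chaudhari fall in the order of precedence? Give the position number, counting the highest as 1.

3

By office: Brennan, Lund, Chaudhari and Halvorsen (Chief District Judge); then Espinoza, Ibarra and Saleh (Magistrate Judge).
Among Brennan, Lund, Chaudhari and Halvorsen, by years on the bench (lower first) (reversed rule for this group): Brennan and Lund (12 years) before Chaudhari and Halvorsen (17 years).
Among Brennan and Lund, by date of commission (later first): Brennan (11 Jun 2011) before Lund (5 Oct 2003).
Among Chaudhari and Halvorsen, by date of commission (later first): Chaudhari (1 Oct 2009) before Halvorsen (9 Jan 2004).
Among Espinoza, Ibarra and Saleh, by years on the bench (lower first) (reversed rule for this group): Espinoza and Ibarra (26 years) before Saleh (27 years).
Among Espinoza and Ibarra, by date of commission (later first): Espinoza (4 Apr 2013) before Ibarra (23 Feb 2010).
Order: Brennan, Lund, Chaudhari, Halvorsen, Espinoza, Ibarra, Saleh. So position 3.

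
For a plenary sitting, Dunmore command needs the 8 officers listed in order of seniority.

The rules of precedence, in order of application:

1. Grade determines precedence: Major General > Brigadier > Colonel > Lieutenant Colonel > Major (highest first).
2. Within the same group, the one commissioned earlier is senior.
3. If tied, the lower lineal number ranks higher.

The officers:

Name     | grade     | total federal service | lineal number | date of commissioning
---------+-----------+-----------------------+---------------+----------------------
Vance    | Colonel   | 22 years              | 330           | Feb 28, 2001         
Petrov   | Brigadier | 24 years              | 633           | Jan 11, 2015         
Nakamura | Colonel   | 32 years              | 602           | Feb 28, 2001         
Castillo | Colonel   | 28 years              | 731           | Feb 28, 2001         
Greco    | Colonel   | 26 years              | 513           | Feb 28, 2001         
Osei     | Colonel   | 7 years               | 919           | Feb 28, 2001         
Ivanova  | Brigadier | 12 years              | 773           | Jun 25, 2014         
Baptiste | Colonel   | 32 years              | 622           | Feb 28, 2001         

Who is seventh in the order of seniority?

By grade: Ivanova and Petrov (Brigadier); then Vance, Greco, Nakamura, Baptiste, Castillo and Osei (Colonel).
Among Ivanova and Petrov, by date of commissioning (earlier first): Ivanova (Jun 25, 2014) before Petrov (Jan 11, 2015).
Vance, Greco, Nakamura, Baptiste, Castillo and Osei all have date of commissioning Feb 28, 2001, so the next rule applies.
Among Vance, Greco, Nakamura, Baptiste, Castillo and Osei, by lineal number (lower first): Vance (330) before Greco (513) before Nakamura (602) before Baptiste (622) before Castillo (731) before Osei (919).
Order: Ivanova, Petrov, Vance, Greco, Nakamura, Baptiste, Castillo, Osei.

Castillo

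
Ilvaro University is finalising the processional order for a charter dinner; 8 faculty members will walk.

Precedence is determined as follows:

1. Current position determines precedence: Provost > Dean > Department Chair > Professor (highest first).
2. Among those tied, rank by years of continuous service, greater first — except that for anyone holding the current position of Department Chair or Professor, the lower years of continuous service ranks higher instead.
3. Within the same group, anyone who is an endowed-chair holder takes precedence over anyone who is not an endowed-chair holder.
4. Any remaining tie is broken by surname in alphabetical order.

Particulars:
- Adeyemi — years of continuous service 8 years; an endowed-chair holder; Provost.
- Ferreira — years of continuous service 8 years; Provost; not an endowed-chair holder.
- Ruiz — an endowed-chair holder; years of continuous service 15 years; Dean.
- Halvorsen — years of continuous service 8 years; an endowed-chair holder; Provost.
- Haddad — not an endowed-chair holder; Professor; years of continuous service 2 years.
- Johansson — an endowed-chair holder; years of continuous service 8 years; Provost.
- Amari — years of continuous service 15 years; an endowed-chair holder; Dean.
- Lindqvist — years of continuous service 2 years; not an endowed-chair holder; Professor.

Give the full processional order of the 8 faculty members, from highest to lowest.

Adeyemi, Halvorsen, Johansson, Ferreira, Amari, Ruiz, Haddad, Lindqvist

By current position: Adeyemi, Halvorsen, Johansson and Ferreira (Provost); then Amari and Ruiz (Dean); then Haddad and Lindqvist (Professor).
Adeyemi, Halvorsen, Johansson and Ferreira all have years of continuous service 8 years, so the next rule applies.
Among Adeyemi, Halvorsen, Johansson and Ferreira, an endowed-chair holder before not an endowed-chair holder: Adeyemi, Halvorsen and Johansson (an endowed-chair holder) before Ferreira (not an endowed-chair holder).
Among Adeyemi, Halvorsen and Johansson, alphabetically by surname: Adeyemi before Halvorsen before Johansson.
Amari and Ruiz both have years of continuous service 15 years, so the next rule applies.
Amari and Ruiz are each an endowed-chair holder, so the next rule applies.
Among Amari and Ruiz, alphabetically by surname: Amari before Ruiz.
Haddad and Lindqvist both have years of continuous service 2 years, so the next rule applies.
Haddad and Lindqvist are each not an endowed-chair holder, so the next rule applies.
Among Haddad and Lindqvist, alphabetically by surname: Haddad before Lindqvist.
Full order: Adeyemi, Halvorsen, Johansson, Ferreira, Amari, Ruiz, Haddad, Lindqvist.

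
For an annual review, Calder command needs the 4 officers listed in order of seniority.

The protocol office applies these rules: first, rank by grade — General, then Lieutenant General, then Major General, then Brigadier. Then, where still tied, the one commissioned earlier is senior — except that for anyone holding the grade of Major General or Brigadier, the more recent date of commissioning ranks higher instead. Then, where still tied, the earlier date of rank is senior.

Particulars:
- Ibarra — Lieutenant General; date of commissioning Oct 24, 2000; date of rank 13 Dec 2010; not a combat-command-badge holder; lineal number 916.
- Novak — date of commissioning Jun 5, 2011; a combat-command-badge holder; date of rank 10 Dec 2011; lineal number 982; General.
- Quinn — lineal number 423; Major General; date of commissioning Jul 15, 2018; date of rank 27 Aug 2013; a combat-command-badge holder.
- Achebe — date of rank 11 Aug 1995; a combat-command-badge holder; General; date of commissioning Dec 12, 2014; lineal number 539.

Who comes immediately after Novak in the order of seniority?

Achebe

By grade: Novak and Achebe (General); then Ibarra (Lieutenant General); then Quinn (Major General).
Among Novak and Achebe, by date of commissioning (earlier first): Novak (Jun 5, 2011) before Achebe (Dec 12, 2014).
Order: Novak, Achebe, Ibarra, Quinn.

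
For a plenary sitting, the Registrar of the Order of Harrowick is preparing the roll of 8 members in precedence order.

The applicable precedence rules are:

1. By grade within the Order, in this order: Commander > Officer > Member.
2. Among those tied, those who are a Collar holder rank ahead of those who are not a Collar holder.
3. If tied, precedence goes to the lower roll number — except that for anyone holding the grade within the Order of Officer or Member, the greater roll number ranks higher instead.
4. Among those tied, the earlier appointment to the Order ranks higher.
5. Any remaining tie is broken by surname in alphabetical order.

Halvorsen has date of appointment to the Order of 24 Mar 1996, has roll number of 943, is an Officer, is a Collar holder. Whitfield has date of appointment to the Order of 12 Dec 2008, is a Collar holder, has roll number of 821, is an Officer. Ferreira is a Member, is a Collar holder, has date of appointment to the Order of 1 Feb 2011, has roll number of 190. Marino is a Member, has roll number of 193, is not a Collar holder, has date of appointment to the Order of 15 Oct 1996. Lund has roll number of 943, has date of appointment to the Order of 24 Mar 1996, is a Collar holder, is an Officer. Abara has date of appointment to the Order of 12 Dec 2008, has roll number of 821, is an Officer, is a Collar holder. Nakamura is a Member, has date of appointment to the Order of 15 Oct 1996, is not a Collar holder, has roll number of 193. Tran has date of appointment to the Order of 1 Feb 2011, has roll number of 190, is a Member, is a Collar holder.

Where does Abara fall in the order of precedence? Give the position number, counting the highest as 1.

By grade within the Order: Halvorsen, Lund, Abara and Whitfield (Officer); then Ferreira, Tran, Marino and Nakamura (Member).
Halvorsen, Lund, Abara and Whitfield are each a Collar holder, so the next rule applies.
Among Halvorsen, Lund, Abara and Whitfield, by roll number (higher first) (reversed rule for this group): Halvorsen and Lund (943) before Abara and Whitfield (821).
Halvorsen and Lund both have date of appointment to the Order 24 Mar 1996, so the next rule applies.
Among Halvorsen and Lund, alphabetically by surname: Halvorsen before Lund.
Abara and Whitfield both have date of appointment to the Order 12 Dec 2008, so the next rule applies.
Among Abara and Whitfield, alphabetically by surname: Abara before Whitfield.
Among Ferreira, Tran, Marino and Nakamura, a Collar holder before not a Collar holder: Ferreira and Tran (a Collar holder) before Marino and Nakamura (not a Collar holder).
Ferreira and Tran both have roll number 190, so the next rule applies.
Ferreira and Tran both have date of appointment to the Order 1 Feb 2011, so the next rule applies.
Among Ferreira and Tran, alphabetically by surname: Ferreira before Tran.
Marino and Nakamura both have roll number 193, so the next rule applies.
Marino and Nakamura both have date of appointment to the Order 15 Oct 1996, so the next rule applies.
Among Marino and Nakamura, alphabetically by surname: Marino before Nakamura.
Order: Halvorsen, Lund, Abara, Whitfield, Ferreira, Tran, Marino, Nakamura. So position 3.

3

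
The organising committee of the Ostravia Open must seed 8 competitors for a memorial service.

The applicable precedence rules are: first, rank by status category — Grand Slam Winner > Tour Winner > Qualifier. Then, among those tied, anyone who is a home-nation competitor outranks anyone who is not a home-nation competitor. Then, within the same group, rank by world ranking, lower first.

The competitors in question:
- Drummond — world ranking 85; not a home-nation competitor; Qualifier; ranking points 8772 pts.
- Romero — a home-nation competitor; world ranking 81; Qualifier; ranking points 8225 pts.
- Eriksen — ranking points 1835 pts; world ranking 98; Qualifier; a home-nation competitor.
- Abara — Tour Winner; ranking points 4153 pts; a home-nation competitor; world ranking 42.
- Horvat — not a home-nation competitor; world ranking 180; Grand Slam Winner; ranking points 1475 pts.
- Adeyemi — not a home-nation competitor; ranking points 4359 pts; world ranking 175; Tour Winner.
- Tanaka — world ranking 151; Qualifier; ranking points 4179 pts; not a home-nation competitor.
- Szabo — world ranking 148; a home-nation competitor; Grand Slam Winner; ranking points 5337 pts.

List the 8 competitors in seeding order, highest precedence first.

Szabo, Horvat, Abara, Adeyemi, Romero, Eriksen, Drummond, Tanaka

By status category: Szabo and Horvat (Grand Slam Winner); then Abara and Adeyemi (Tour Winner); then Romero, Eriksen, Drummond and Tanaka (Qualifier).
Among Szabo and Horvat, a home-nation competitor before not a home-nation competitor: Szabo (a home-nation competitor) before Horvat (not a home-nation competitor).
Among Abara and Adeyemi, a home-nation competitor before not a home-nation competitor: Abara (a home-nation competitor) before Adeyemi (not a home-nation competitor).
Among Romero, Eriksen, Drummond and Tanaka, a home-nation competitor before not a home-nation competitor: Romero and Eriksen (a home-nation competitor) before Drummond and Tanaka (not a home-nation competitor).
Among Romero and Eriksen, by world ranking (lower first): Romero (81) before Eriksen (98).
Among Drummond and Tanaka, by world ranking (lower first): Drummond (85) before Tanaka (151).
Full order: Szabo, Horvat, Abara, Adeyemi, Romero, Eriksen, Drummond, Tanaka.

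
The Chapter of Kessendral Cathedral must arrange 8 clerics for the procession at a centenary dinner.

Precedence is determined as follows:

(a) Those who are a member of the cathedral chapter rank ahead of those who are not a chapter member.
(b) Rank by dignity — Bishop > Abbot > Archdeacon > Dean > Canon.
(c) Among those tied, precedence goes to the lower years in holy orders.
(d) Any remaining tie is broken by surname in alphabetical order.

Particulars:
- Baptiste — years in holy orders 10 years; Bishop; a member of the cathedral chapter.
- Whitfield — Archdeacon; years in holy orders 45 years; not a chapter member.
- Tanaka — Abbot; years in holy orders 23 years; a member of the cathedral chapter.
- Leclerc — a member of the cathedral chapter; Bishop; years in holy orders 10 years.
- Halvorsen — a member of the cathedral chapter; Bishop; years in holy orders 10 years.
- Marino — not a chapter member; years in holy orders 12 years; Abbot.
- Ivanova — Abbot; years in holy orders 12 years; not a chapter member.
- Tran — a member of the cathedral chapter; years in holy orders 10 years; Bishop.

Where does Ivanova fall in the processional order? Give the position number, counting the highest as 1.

6

By the first rule: Baptiste, Halvorsen, Leclerc, Tran and Tanaka (each a member of the cathedral chapter); then Ivanova, Marino and Whitfield (each not a chapter member).
Among Baptiste, Halvorsen, Leclerc, Tran and Tanaka, by dignity: Baptiste, Halvorsen, Leclerc and Tran (Bishop) before Tanaka (Abbot).
Baptiste, Halvorsen, Leclerc and Tran all have years in holy orders 10 years, so the next rule applies.
Among Baptiste, Halvorsen, Leclerc and Tran, alphabetically by surname: Baptiste before Halvorsen before Leclerc before Tran.
Among Ivanova, Marino and Whitfield, by dignity: Ivanova and Marino (Abbot) before Whitfield (Archdeacon).
Ivanova and Marino both have years in holy orders 12 years, so the next rule applies.
Among Ivanova and Marino, alphabetically by surname: Ivanova before Marino.
Order: Baptiste, Halvorsen, Leclerc, Tran, Tanaka, Ivanova, Marino, Whitfield. So position 6.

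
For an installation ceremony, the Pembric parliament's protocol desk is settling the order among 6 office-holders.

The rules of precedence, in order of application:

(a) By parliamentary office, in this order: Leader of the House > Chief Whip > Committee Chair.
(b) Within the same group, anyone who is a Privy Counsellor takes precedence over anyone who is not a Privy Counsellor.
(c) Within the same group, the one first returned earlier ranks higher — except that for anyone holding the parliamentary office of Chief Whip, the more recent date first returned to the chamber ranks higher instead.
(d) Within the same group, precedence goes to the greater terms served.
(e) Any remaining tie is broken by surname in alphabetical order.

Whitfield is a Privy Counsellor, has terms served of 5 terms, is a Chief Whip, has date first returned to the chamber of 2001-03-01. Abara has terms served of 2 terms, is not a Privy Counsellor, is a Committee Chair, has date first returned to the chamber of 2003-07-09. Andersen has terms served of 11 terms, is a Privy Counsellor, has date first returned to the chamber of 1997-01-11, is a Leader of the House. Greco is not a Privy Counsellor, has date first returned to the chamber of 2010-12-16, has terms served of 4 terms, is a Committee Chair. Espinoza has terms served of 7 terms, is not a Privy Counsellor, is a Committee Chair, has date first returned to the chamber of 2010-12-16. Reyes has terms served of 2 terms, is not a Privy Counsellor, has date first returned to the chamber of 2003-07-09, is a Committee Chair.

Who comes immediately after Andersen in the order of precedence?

Whitfield

By parliamentary office: Andersen (Leader of the House); then Whitfield (Chief Whip); then Abara, Reyes, Espinoza and Greco (Committee Chair).
Abara, Reyes, Espinoza and Greco are each not a Privy Counsellor, so the next rule applies.
Among Abara, Reyes, Espinoza and Greco, by date first returned to the chamber (earlier first): Abara and Reyes (2003-07-09) before Espinoza and Greco (2010-12-16).
Abara and Reyes both have terms served 2 terms, so the next rule applies.
Among Abara and Reyes, alphabetically by surname: Abara before Reyes.
Among Espinoza and Greco, by terms served (higher first): Espinoza (7 terms) before Greco (4 terms).
Order: Andersen, Whitfield, Abara, Reyes, Espinoza, Greco.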